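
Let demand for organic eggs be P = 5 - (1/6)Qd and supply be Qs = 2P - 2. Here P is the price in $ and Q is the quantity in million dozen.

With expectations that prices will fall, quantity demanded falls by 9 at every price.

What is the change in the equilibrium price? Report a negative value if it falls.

Solve the original market: 30 - 6P = 2P - 2, hence P = 4 and Q = 6.
The new curves are Qd = 21 - 6P (demand) and Qs = 2P - 2 (supply).
Clearing the new market: 21 - 6P = 2P - 2, so P = 2.875 and Q = 3.75.
ΔP = 2.875 − 4 = -1.125.

-1.125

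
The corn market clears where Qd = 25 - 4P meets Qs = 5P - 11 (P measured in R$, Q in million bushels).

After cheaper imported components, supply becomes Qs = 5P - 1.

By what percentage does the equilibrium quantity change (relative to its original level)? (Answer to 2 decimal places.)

Original equilibrium: 25 - 4P = 5P - 11 gives 36 = 9P, so P = 4 and Q = 9.
With the change applied: demand Qd = 25 - 4P, supply Qs = 5P - 1.
Equate the new curves: 25 - 4P = 5P - 1, giving 26 = 9P, P = 26/9 ≈ 2.8889, Q = 121/9 ≈ 13.4444.
%ΔQ = (13.4444 − 9) / 9 × 100 = +49.38%.

+49.38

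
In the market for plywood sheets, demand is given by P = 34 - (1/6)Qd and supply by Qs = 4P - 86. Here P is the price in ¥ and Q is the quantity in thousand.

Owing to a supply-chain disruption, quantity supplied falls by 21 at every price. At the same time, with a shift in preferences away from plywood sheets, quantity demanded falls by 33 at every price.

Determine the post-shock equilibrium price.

27.8

Initially, 204 - 6P = 4P - 86, so 290 = 10P and P = 29, Q = 30.
The new curves are Qd = 171 - 6P (demand) and Qs = 4P - 107 (supply).
New equilibrium: 171 - 6P = 4P - 107 ⇒ 278 = 10P ⇒ P = 27.8, Q = 4.2.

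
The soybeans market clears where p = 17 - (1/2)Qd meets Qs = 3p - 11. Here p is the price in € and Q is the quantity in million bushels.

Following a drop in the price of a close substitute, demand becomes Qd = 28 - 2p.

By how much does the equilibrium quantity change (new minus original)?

-3.6

Initially, 34 - 2p = 3p - 11, so 45 = 5p and p = 9, Q = 16.
After the shift, demand is Qd = 28 - 2p and supply is Qs = 3p - 11.
Setting them equal: 28 - 2p = 3p - 11 → 39 = 5p, so p = 7.8 and Q = 12.4.
ΔQ = 12.4 − 16 = -3.6.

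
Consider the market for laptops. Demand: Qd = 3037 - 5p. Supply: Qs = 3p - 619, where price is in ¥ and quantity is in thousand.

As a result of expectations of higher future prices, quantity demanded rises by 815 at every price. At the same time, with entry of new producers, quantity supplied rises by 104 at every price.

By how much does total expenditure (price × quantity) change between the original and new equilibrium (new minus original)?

Original equilibrium: 3037 - 5p = 3p - 619 gives 3656 = 8p, so p = 457 and Q = 752.
The shock moves the curves to Qd = 3852 - 5p and Qs = 3p - 515.
Equate the new curves: 3852 - 5p = 3p - 515, giving 4367 = 8p, p = 545.875, Q = 1122.625.
Expenditure moves from 457×752 = 343664 to 545.875×1122.625 = 612812.921875; change = +269148.921875.

+269148.921875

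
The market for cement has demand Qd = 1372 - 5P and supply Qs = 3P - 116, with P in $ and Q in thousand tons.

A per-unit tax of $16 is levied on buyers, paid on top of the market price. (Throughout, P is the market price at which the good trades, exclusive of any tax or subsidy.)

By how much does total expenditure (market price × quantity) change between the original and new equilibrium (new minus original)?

-9700

Original equilibrium: 1372 - 5P = 3P - 116 gives 1488 = 8P, so P = 186 and Q = 442.
Since buyers pay the price plus the tax, the effective demand curve becomes Qd = 1292 - 5P.
Setting them equal: 1292 - 5P = 3P - 116 → 1408 = 8P, so P = 176 and Q = 412.
Expenditure moves from 186×442 = 82212 to 176×412 = 72512; change = -9700.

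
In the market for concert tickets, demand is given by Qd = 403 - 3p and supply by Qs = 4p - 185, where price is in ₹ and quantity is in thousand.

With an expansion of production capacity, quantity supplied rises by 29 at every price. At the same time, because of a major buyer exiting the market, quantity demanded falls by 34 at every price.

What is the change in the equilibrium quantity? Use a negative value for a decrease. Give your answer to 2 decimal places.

Solve the original market: 403 - 3p = 4p - 185, hence p = 84 and Q = 151.
After the shift, demand is Qd = 369 - 3p and supply is Qs = 4p - 156.
Clearing the new market: 369 - 3p = 4p - 156, so p = 75 and Q = 144.
ΔQ = 144 − 151 = -7.00.

-7.00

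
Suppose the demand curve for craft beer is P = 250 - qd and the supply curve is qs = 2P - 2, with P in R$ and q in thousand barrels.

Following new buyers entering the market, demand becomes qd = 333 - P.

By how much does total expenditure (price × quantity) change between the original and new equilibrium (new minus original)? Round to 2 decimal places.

Before the shock: 250 - P = 2P - 2 ⇒ 252 = 3P ⇒ P = 84, q = 166.
With the change applied: demand qd = 333 - P, supply qs = 2P - 2.
New equilibrium: 333 - P = 2P - 2 ⇒ 335 = 3P ⇒ P = 335/3 ≈ 111.6667, q = 664/3 ≈ 221.3333.
Expenditure moves from 84×166 = 13944 to 111.6667×221.3333 = 24715.5556; change = +10771.56.

+10771.56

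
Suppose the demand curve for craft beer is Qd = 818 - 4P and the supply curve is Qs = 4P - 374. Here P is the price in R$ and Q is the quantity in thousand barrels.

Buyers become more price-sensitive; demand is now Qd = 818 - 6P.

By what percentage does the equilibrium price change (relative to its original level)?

Before the shock: 818 - 4P = 4P - 374 ⇒ 1192 = 8P ⇒ P = 149, Q = 222.
The new curves are Qd = 818 - 6P (demand) and Qs = 4P - 374 (supply).
Equate the new curves: 818 - 6P = 4P - 374, giving 1192 = 10P, P = 119.2, Q = 102.8.
%ΔP = (119.2 − 149) / 149 × 100 = -20%.

-20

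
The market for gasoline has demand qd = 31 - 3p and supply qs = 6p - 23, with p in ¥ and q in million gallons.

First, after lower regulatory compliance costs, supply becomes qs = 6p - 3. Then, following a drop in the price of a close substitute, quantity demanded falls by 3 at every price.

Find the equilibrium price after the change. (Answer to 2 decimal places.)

3.44

Solve the original market: 31 - 3p = 6p - 23, hence p = 6 and q = 13.
The shock moves the curves to qd = 28 - 3p and qs = 6p - 3.
Clearing the new market: 28 - 3p = 6p - 3, so p = 31/9 ≈ 3.4444 and q = 53/3 ≈ 17.6667.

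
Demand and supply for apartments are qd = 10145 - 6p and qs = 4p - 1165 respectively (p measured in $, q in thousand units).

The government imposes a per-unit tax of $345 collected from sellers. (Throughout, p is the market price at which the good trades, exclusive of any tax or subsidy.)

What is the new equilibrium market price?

1269

Before the shock: 10145 - 6p = 4p - 1165 ⇒ 11310 = 10p ⇒ p = 1131, q = 3359.
Since sellers keep the price net of the tax, the effective supply curve becomes qs = 4p - 2545.
Equate the new curves: 10145 - 6p = 4p - 2545, giving 12690 = 10p, p = 1269, q = 2531.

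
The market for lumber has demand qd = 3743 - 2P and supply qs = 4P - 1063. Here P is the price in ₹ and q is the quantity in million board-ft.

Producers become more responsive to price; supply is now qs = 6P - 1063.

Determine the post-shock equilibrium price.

Before the shock: 3743 - 2P = 4P - 1063 ⇒ 4806 = 6P ⇒ P = 801, q = 2141.
The new curves are qd = 3743 - 2P (demand) and qs = 6P - 1063 (supply).
New equilibrium: 3743 - 2P = 6P - 1063 ⇒ 4806 = 8P ⇒ P = 600.75, q = 2541.5.

600.75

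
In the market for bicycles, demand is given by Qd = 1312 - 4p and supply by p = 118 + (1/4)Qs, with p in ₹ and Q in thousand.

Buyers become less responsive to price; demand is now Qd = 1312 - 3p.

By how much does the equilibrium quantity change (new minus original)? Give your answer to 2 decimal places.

+127.43

Initially, 1312 - 4p = 4p - 472, so 1784 = 8p and p = 223, Q = 420.
The shock moves the curves to Qd = 1312 - 3p and Qs = 4p - 472.
New equilibrium: 1312 - 3p = 4p - 472 ⇒ 1784 = 7p ⇒ p = 1784/7 ≈ 254.8571, Q = 3832/7 ≈ 547.4286.
ΔQ = 547.4286 − 420 = +127.43.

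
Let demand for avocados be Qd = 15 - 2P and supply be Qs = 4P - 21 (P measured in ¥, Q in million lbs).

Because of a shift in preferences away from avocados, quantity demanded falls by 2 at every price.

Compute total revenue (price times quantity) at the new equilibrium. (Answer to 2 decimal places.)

9.44

Original equilibrium: 15 - 2P = 4P - 21 gives 36 = 6P, so P = 6 and Q = 3.
With the change applied: demand Qd = 13 - 2P, supply Qs = 4P - 21.
Clearing the new market: 13 - 2P = 4P - 21, so P = 17/3 ≈ 5.6667 and Q = 5/3 ≈ 1.6667.
New expenditure = 5.6667 × 1.6667 = 9.44.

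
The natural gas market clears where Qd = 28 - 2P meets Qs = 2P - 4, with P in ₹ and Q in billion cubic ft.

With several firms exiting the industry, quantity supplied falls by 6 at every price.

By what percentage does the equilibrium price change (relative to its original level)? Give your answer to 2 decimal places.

Initially, 28 - 2P = 2P - 4, so 32 = 4P and P = 8, Q = 12.
With the change applied: demand Qd = 28 - 2P, supply Qs = 2P - 10.
Setting them equal: 28 - 2P = 2P - 10 → 38 = 4P, so P = 9.5 and Q = 9.
%ΔP = (9.5 − 8) / 8 × 100 = +18.75%.

+18.75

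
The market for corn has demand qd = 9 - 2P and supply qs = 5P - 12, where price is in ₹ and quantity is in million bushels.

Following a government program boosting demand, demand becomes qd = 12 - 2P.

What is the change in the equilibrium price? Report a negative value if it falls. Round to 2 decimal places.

+0.43

Solve the original market: 9 - 2P = 5P - 12, hence P = 3 and q = 3.
With the change applied: demand qd = 12 - 2P, supply qs = 5P - 12.
Equate the new curves: 12 - 2P = 5P - 12, giving 24 = 7P, P = 24/7 ≈ 3.4286, q = 36/7 ≈ 5.1429.
ΔP = 3.4286 − 3 = +0.43.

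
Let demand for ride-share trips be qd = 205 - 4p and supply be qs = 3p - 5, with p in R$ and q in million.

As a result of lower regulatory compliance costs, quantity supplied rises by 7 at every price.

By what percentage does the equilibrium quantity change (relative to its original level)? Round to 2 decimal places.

Original equilibrium: 205 - 4p = 3p - 5 gives 210 = 7p, so p = 30 and q = 85.
The new curves are qd = 205 - 4p (demand) and qs = 3p + 2 (supply).
New equilibrium: 205 - 4p = 3p + 2 ⇒ 203 = 7p ⇒ p = 29, q = 89.
%Δq = (89 − 85) / 85 × 100 = +4.71%.

+4.71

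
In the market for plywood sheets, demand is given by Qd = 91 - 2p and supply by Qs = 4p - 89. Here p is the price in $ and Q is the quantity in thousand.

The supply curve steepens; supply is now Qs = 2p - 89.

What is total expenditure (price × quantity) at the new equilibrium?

Initially, 91 - 2p = 4p - 89, so 180 = 6p and p = 30, Q = 31.
The shock moves the curves to Qd = 91 - 2p and Qs = 2p - 89.
Clearing the new market: 91 - 2p = 2p - 89, so p = 45 and Q = 1.
New expenditure = 45 × 1 = 45.

45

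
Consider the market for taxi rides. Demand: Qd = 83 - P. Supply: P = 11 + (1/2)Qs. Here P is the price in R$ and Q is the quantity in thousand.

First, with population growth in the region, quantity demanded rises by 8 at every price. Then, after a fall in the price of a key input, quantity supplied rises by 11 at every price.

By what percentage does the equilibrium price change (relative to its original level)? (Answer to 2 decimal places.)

-2.86

Original equilibrium: 83 - P = 2P - 22 gives 105 = 3P, so P = 35 and Q = 48.
The new curves are Qd = 91 - P (demand) and Qs = 2P - 11 (supply).
Clearing the new market: 91 - P = 2P - 11, so P = 34 and Q = 57.
%ΔP = (34 − 35) / 35 × 100 = -2.86%.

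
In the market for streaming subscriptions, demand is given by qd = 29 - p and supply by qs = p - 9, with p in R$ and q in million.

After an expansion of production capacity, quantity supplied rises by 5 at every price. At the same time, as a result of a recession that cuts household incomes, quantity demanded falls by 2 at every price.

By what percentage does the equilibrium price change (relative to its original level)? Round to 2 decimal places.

-18.42

Before the shock: 29 - p = p - 9 ⇒ 38 = 2p ⇒ p = 19, q = 10.
After the shift, demand is qd = 27 - p and supply is qs = p - 4.
Equate the new curves: 27 - p = p - 4, giving 31 = 2p, p = 15.5, q = 11.5.
%Δp = (15.5 − 19) / 19 × 100 = -18.42%.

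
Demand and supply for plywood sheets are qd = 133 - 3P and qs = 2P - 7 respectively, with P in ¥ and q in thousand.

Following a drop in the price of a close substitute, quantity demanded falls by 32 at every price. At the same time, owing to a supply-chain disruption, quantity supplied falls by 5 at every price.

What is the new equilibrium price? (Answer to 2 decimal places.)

22.60

Original equilibrium: 133 - 3P = 2P - 7 gives 140 = 5P, so P = 28 and q = 49.
With the change applied: demand qd = 101 - 3P, supply qs = 2P - 12.
Clearing the new market: 101 - 3P = 2P - 12, so P = 22.6 and q = 33.2.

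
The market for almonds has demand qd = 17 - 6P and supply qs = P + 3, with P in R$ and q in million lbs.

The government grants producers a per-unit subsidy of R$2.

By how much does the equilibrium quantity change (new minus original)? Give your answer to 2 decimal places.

Original equilibrium: 17 - 6P = P + 3 gives 14 = 7P, so P = 2 and q = 5.
Since sellers receive the price plus the subsidy, the effective supply curve becomes qs = P + 5.
New equilibrium: 17 - 6P = P + 5 ⇒ 12 = 7P ⇒ P = 12/7 ≈ 1.7143, q = 47/7 ≈ 6.7143.
Δq = 6.7143 − 5 = +1.71.

+1.71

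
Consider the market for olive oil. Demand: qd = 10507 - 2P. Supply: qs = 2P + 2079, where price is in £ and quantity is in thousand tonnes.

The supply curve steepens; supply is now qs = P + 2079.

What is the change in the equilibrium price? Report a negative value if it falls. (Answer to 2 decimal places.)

+702.33

Initially, 10507 - 2P = 2P + 2079, so 8428 = 4P and P = 2107, q = 6293.
After the shift, demand is qd = 10507 - 2P and supply is qs = P + 2079.
New equilibrium: 10507 - 2P = P + 2079 ⇒ 8428 = 3P ⇒ P = 8428/3 ≈ 2809.3333, q = 14665/3 ≈ 4888.3333.
ΔP = 2809.3333 − 2107 = +702.33.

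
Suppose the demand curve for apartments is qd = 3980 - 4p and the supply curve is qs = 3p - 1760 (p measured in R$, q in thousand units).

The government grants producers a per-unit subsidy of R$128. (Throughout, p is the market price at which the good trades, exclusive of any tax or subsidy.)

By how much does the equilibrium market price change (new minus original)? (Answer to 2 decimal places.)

-54.86

Before the shock: 3980 - 4p = 3p - 1760 ⇒ 5740 = 7p ⇒ p = 820, q = 700.
Since sellers receive the price plus the subsidy, the effective supply curve becomes qs = 3p - 1376.
New equilibrium: 3980 - 4p = 3p - 1376 ⇒ 5356 = 7p ⇒ p = 5356/7 ≈ 765.1429, q = 6436/7 ≈ 919.4286.
Δp = 765.1429 − 820 = -54.86.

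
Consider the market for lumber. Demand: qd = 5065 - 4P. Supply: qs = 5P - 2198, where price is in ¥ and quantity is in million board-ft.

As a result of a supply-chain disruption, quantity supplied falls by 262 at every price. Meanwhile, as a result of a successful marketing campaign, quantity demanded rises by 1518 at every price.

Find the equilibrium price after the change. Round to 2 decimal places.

Original equilibrium: 5065 - 4P = 5P - 2198 gives 7263 = 9P, so P = 807 and q = 1837.
With the change applied: demand qd = 6583 - 4P, supply qs = 5P - 2460.
Clearing the new market: 6583 - 4P = 5P - 2460, so P = 9043/9 ≈ 1004.7778 and q = 23075/9 ≈ 2563.8889.

1004.78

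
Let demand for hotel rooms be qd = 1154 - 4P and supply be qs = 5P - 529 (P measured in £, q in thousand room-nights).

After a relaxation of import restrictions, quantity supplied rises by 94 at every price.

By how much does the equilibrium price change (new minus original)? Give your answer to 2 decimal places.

Before the shock: 1154 - 4P = 5P - 529 ⇒ 1683 = 9P ⇒ P = 187, q = 406.
With the change applied: demand qd = 1154 - 4P, supply qs = 5P - 435.
Equate the new curves: 1154 - 4P = 5P - 435, giving 1589 = 9P, P = 1589/9 ≈ 176.5556, q = 4030/9 ≈ 447.7778.
ΔP = 176.5556 − 187 = -10.44.

-10.44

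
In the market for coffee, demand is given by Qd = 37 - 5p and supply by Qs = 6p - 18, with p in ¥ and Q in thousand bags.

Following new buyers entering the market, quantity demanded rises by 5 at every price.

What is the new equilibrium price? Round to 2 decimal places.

Original equilibrium: 37 - 5p = 6p - 18 gives 55 = 11p, so p = 5 and Q = 12.
The shock moves the curves to Qd = 42 - 5p and Qs = 6p - 18.
Setting them equal: 42 - 5p = 6p - 18 → 60 = 11p, so p = 60/11 ≈ 5.4545 and Q = 162/11 ≈ 14.7273.

5.45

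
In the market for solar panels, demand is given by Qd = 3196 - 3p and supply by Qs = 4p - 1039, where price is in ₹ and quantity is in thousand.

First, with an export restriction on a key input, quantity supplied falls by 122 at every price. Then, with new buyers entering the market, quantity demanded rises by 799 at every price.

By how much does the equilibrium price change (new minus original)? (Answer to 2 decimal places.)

+131.57

Solve the original market: 3196 - 3p = 4p - 1039, hence p = 605 and Q = 1381.
With the change applied: demand Qd = 3995 - 3p, supply Qs = 4p - 1161.
Setting them equal: 3995 - 3p = 4p - 1161 → 5156 = 7p, so p = 5156/7 ≈ 736.5714 and Q = 12497/7 ≈ 1785.2857.
Δp = 736.5714 − 605 = +131.57.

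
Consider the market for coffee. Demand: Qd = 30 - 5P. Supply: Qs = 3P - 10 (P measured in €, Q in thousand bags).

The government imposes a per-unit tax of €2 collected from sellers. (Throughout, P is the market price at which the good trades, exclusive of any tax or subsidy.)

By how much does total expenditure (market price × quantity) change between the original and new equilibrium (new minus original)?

-17.8125

Solve the original market: 30 - 5P = 3P - 10, hence P = 5 and Q = 5.
Since sellers keep the price net of the tax, the effective supply curve becomes Qs = 3P - 16.
New equilibrium: 30 - 5P = 3P - 16 ⇒ 46 = 8P ⇒ P = 5.75, Q = 1.25.
Expenditure moves from 5×5 = 25 to 5.75×1.25 = 7.1875; change = -17.8125.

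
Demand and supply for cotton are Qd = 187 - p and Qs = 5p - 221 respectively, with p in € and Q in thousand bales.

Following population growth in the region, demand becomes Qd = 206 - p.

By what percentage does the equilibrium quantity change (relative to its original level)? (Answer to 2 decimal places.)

+13.31

Initially, 187 - p = 5p - 221, so 408 = 6p and p = 68, Q = 119.
The new curves are Qd = 206 - p (demand) and Qs = 5p - 221 (supply).
Setting them equal: 206 - p = 5p - 221 → 427 = 6p, so p = 427/6 ≈ 71.1667 and Q = 809/6 ≈ 134.8333.
%ΔQ = (134.8333 − 119) / 119 × 100 = +13.31%.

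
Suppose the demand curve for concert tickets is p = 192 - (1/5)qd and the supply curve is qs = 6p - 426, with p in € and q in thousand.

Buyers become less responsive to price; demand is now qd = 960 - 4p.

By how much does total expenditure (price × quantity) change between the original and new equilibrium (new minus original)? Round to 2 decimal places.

+14636.16

Solve the original market: 960 - 5p = 6p - 426, hence p = 126 and q = 330.
The shock moves the curves to qd = 960 - 4p and qs = 6p - 426.
Setting them equal: 960 - 4p = 6p - 426 → 1386 = 10p, so p = 138.6 and q = 405.6.
Expenditure moves from 126×330 = 41580 to 138.6×405.6 = 56216.16; change = +14636.16.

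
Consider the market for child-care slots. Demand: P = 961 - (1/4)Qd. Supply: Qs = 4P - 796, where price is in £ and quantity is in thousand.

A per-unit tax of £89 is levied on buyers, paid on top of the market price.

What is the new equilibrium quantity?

1346

Before the shock: 3844 - 4P = 4P - 796 ⇒ 4640 = 8P ⇒ P = 580, Q = 1524.
Since buyers pay the price plus the tax, the effective demand curve becomes Qd = 3488 - 4P.
Clearing the new market: 3488 - 4P = 4P - 796, so P = 535.5 and Q = 1346.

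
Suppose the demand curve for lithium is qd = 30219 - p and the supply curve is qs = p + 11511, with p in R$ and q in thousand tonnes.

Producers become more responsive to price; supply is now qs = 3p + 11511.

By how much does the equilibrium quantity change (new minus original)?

+4677

Before the shock: 30219 - p = p + 11511 ⇒ 18708 = 2p ⇒ p = 9354, q = 20865.
After the shift, demand is qd = 30219 - p and supply is qs = 3p + 11511.
Equate the new curves: 30219 - p = 3p + 11511, giving 18708 = 4p, p = 4677, q = 25542.
Δq = 25542 − 20865 = +4677.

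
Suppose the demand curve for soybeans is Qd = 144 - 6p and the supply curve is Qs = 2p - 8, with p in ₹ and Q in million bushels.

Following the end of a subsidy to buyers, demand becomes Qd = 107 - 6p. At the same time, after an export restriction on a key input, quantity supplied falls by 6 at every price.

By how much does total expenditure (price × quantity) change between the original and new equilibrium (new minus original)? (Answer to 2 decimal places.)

-324.22

Original equilibrium: 144 - 6p = 2p - 8 gives 152 = 8p, so p = 19 and Q = 30.
After the shift, demand is Qd = 107 - 6p and supply is Qs = 2p - 14.
New equilibrium: 107 - 6p = 2p - 14 ⇒ 121 = 8p ⇒ p = 15.125, Q = 16.25.
Expenditure moves from 19×30 = 570 to 15.125×16.25 = 245.78125; change = -324.22.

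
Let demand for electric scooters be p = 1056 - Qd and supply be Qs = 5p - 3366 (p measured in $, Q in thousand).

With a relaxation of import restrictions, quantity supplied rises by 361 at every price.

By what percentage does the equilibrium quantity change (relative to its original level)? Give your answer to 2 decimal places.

+18.86

Initially, 1056 - p = 5p - 3366, so 4422 = 6p and p = 737, Q = 319.
After the shift, demand is Qd = 1056 - p and supply is Qs = 5p - 3005.
Clearing the new market: 1056 - p = 5p - 3005, so p = 4061/6 ≈ 676.8333 and Q = 2275/6 ≈ 379.1667.
%ΔQ = (379.1667 − 319) / 319 × 100 = +18.86%.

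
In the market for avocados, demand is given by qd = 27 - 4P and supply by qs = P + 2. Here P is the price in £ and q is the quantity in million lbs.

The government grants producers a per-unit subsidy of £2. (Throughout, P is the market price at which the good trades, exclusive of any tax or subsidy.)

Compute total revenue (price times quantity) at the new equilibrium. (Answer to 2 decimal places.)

Initially, 27 - 4P = P + 2, so 25 = 5P and P = 5, q = 7.
Since sellers receive the price plus the subsidy, the effective supply curve becomes qs = P + 4.
Equate the new curves: 27 - 4P = P + 4, giving 23 = 5P, P = 4.6, q = 8.6.
New expenditure = 4.6 × 8.6 = 39.56.

39.56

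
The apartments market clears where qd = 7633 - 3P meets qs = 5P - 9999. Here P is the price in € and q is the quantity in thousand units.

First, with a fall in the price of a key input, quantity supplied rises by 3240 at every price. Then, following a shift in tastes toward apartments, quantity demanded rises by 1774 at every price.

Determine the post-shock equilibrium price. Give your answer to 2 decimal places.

2020.75

Original equilibrium: 7633 - 3P = 5P - 9999 gives 17632 = 8P, so P = 2204 and q = 1021.
After the shift, demand is qd = 9407 - 3P and supply is qs = 5P - 6759.
Setting them equal: 9407 - 3P = 5P - 6759 → 16166 = 8P, so P = 2020.75 and q = 3344.75.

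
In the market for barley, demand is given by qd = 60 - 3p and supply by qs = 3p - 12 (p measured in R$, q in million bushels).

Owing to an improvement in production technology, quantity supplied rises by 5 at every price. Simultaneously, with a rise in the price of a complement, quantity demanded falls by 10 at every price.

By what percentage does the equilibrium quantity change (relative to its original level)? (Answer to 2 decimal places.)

-10.42

Before the shock: 60 - 3p = 3p - 12 ⇒ 72 = 6p ⇒ p = 12, q = 24.
The shock moves the curves to qd = 50 - 3p and qs = 3p - 7.
Setting them equal: 50 - 3p = 3p - 7 → 57 = 6p, so p = 9.5 and q = 21.5.
%Δq = (21.5 − 24) / 24 × 100 = -10.42%.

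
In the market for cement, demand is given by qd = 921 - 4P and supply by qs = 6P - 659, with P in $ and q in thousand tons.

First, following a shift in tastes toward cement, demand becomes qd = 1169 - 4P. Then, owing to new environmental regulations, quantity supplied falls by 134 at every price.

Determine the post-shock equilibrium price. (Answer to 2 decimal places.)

196.20

Original equilibrium: 921 - 4P = 6P - 659 gives 1580 = 10P, so P = 158 and q = 289.
With the change applied: demand qd = 1169 - 4P, supply qs = 6P - 793.
Equate the new curves: 1169 - 4P = 6P - 793, giving 1962 = 10P, P = 196.2, q = 384.2.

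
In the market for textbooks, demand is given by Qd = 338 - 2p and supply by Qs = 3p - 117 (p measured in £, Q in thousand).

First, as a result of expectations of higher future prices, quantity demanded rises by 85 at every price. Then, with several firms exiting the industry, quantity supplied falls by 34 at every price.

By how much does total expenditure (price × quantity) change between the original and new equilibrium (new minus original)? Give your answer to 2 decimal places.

+8006.32

Before the shock: 338 - 2p = 3p - 117 ⇒ 455 = 5p ⇒ p = 91, Q = 156.
After the shift, demand is Qd = 423 - 2p and supply is Qs = 3p - 151.
Equate the new curves: 423 - 2p = 3p - 151, giving 574 = 5p, p = 114.8, Q = 193.4.
Expenditure moves from 91×156 = 14196 to 114.8×193.4 = 22202.32; change = +8006.32.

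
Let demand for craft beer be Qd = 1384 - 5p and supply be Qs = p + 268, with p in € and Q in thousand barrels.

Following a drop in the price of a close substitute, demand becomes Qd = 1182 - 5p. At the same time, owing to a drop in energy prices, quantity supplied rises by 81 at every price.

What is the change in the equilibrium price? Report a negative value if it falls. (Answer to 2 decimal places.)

Initially, 1384 - 5p = p + 268, so 1116 = 6p and p = 186, Q = 454.
With the change applied: demand Qd = 1182 - 5p, supply Qs = p + 349.
Clearing the new market: 1182 - 5p = p + 349, so p = 833/6 ≈ 138.8333 and Q = 2927/6 ≈ 487.8333.
Δp = 138.8333 − 186 = -47.17.

-47.17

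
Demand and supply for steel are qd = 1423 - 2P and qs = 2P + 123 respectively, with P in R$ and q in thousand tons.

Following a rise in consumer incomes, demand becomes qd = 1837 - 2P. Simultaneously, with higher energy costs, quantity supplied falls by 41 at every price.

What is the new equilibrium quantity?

959.5

Solve the original market: 1423 - 2P = 2P + 123, hence P = 325 and q = 773.
With the change applied: demand qd = 1837 - 2P, supply qs = 2P + 82.
Equate the new curves: 1837 - 2P = 2P + 82, giving 1755 = 4P, P = 438.75, q = 959.5.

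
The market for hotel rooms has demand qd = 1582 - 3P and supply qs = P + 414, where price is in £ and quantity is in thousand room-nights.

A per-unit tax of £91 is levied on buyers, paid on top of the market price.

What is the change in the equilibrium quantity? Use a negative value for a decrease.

Initially, 1582 - 3P = P + 414, so 1168 = 4P and P = 292, q = 706.
Since buyers pay the price plus the tax, the effective demand curve becomes qd = 1309 - 3P.
New equilibrium: 1309 - 3P = P + 414 ⇒ 895 = 4P ⇒ P = 223.75, q = 637.75.
Δq = 637.75 − 706 = -68.25.

-68.25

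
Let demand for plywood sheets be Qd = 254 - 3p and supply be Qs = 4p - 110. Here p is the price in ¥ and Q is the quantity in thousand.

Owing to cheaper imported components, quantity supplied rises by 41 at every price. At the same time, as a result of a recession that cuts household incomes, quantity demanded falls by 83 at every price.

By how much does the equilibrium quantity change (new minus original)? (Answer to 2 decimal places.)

-29.86

Initially, 254 - 3p = 4p - 110, so 364 = 7p and p = 52, Q = 98.
After the shift, demand is Qd = 171 - 3p and supply is Qs = 4p - 69.
Clearing the new market: 171 - 3p = 4p - 69, so p = 240/7 ≈ 34.2857 and Q = 477/7 ≈ 68.1429.
ΔQ = 68.1429 − 98 = -29.86.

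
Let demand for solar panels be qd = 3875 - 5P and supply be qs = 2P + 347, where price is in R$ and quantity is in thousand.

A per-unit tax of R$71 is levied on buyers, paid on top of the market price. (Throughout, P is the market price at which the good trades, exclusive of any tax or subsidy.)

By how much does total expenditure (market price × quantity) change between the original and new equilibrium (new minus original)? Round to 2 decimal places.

-114693.98

Before the shock: 3875 - 5P = 2P + 347 ⇒ 3528 = 7P ⇒ P = 504, q = 1355.
Since buyers pay the price plus the tax, the effective demand curve becomes qd = 3520 - 5P.
Setting them equal: 3520 - 5P = 2P + 347 → 3173 = 7P, so P = 3173/7 ≈ 453.2857 and q = 8775/7 ≈ 1253.5714.
Expenditure moves from 504×1355 = 682920 to 453.2857×1253.5714 = 568226.0204; change = -114693.98.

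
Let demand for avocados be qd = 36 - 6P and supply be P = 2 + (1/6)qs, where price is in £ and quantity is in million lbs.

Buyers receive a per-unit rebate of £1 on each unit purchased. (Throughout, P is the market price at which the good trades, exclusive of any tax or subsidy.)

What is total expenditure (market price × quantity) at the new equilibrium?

Solve the original market: 36 - 6P = 6P - 12, hence P = 4 and q = 12.
Since buyers' out-of-pocket price is the market price minus the rebate, the effective demand curve becomes qd = 42 - 6P.
New equilibrium: 42 - 6P = 6P - 12 ⇒ 54 = 12P ⇒ P = 4.5, q = 15.
New expenditure = 4.5 × 15 = 67.5.

67.5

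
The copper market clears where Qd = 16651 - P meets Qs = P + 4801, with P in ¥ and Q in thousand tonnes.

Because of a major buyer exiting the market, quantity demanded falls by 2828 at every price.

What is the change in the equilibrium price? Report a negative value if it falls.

-1414

Solve the original market: 16651 - P = P + 4801, hence P = 5925 and Q = 10726.
The shock moves the curves to Qd = 13823 - P and Qs = P + 4801.
Equate the new curves: 13823 - P = P + 4801, giving 9022 = 2P, P = 4511, Q = 9312.
ΔP = 4511 − 5925 = -1414.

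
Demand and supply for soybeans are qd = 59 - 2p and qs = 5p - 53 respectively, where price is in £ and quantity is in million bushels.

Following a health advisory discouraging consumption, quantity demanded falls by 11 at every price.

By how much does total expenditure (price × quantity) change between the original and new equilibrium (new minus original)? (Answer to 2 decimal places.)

-155.80

Original equilibrium: 59 - 2p = 5p - 53 gives 112 = 7p, so p = 16 and q = 27.
The new curves are qd = 48 - 2p (demand) and qs = 5p - 53 (supply).
New equilibrium: 48 - 2p = 5p - 53 ⇒ 101 = 7p ⇒ p = 101/7 ≈ 14.4286, q = 134/7 ≈ 19.1429.
Expenditure moves from 16×27 = 432 to 14.4286×19.1429 = 276.2041; change = -155.80.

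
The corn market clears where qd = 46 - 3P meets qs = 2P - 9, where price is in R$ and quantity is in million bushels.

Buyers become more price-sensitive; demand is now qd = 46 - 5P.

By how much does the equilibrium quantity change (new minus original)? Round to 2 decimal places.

Original equilibrium: 46 - 3P = 2P - 9 gives 55 = 5P, so P = 11 and q = 13.
After the shift, demand is qd = 46 - 5P and supply is qs = 2P - 9.
Setting them equal: 46 - 5P = 2P - 9 → 55 = 7P, so P = 55/7 ≈ 7.8571 and q = 47/7 ≈ 6.7143.
Δq = 6.7143 − 13 = -6.29.

-6.29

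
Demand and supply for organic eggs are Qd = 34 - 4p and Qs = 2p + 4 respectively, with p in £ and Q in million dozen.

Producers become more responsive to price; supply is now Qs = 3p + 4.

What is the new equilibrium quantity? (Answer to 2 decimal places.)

Solve the original market: 34 - 4p = 2p + 4, hence p = 5 and Q = 14.
The new curves are Qd = 34 - 4p (demand) and Qs = 3p + 4 (supply).
New equilibrium: 34 - 4p = 3p + 4 ⇒ 30 = 7p ⇒ p = 30/7 ≈ 4.2857, Q = 118/7 ≈ 16.8571.

16.86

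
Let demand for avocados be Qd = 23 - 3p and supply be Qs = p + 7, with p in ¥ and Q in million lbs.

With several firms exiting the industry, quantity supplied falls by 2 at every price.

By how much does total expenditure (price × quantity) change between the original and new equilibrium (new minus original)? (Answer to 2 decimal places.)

-1.25

Initially, 23 - 3p = p + 7, so 16 = 4p and p = 4, Q = 11.
The shock moves the curves to Qd = 23 - 3p and Qs = p + 5.
Equate the new curves: 23 - 3p = p + 5, giving 18 = 4p, p = 4.5, Q = 9.5.
Expenditure moves from 4×11 = 44 to 4.5×9.5 = 42.75; change = -1.25.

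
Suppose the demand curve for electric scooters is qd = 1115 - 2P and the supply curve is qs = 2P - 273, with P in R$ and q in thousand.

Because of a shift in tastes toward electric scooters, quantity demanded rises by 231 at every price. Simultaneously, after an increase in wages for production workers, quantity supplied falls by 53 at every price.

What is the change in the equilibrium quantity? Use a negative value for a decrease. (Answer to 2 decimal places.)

Initially, 1115 - 2P = 2P - 273, so 1388 = 4P and P = 347, q = 421.
After the shift, demand is qd = 1346 - 2P and supply is qs = 2P - 326.
Equate the new curves: 1346 - 2P = 2P - 326, giving 1672 = 4P, P = 418, q = 510.
Δq = 510 − 421 = +89.00.

+89.00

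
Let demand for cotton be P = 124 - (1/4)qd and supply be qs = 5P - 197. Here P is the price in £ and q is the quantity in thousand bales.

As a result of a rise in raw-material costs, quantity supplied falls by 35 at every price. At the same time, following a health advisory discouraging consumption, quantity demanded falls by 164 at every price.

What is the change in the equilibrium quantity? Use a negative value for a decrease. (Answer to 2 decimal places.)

-106.67

Initially, 496 - 4P = 5P - 197, so 693 = 9P and P = 77, q = 188.
The new curves are qd = 332 - 4P (demand) and qs = 5P - 232 (supply).
New equilibrium: 332 - 4P = 5P - 232 ⇒ 564 = 9P ⇒ P = 188/3 ≈ 62.6667, q = 244/3 ≈ 81.3333.
Δq = 81.3333 − 188 = -106.67.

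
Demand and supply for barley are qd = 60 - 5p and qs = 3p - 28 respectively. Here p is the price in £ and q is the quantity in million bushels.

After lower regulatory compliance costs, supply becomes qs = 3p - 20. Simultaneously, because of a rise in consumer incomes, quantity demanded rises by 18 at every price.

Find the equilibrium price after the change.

Initially, 60 - 5p = 3p - 28, so 88 = 8p and p = 11, q = 5.
The new curves are qd = 78 - 5p (demand) and qs = 3p - 20 (supply).
Setting them equal: 78 - 5p = 3p - 20 → 98 = 8p, so p = 12.25 and q = 16.75.

12.25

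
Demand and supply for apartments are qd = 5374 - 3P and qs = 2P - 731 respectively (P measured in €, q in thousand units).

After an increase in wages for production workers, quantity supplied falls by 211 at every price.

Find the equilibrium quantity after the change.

1584.4

Solve the original market: 5374 - 3P = 2P - 731, hence P = 1221 and q = 1711.
The shock moves the curves to qd = 5374 - 3P and qs = 2P - 942.
New equilibrium: 5374 - 3P = 2P - 942 ⇒ 6316 = 5P ⇒ P = 1263.2, q = 1584.4.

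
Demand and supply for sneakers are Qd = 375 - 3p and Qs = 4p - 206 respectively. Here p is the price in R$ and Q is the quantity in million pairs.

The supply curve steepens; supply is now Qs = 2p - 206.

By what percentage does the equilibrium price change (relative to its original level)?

Original equilibrium: 375 - 3p = 4p - 206 gives 581 = 7p, so p = 83 and Q = 126.
With the change applied: demand Qd = 375 - 3p, supply Qs = 2p - 206.
Clearing the new market: 375 - 3p = 2p - 206, so p = 116.2 and Q = 26.4.
%Δp = (116.2 − 83) / 83 × 100 = +40%.

+40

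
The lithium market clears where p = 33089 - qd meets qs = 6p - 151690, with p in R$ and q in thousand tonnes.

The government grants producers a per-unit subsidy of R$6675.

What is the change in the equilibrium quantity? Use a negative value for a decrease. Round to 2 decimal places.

+5721.43

Original equilibrium: 33089 - p = 6p - 151690 gives 184779 = 7p, so p = 26397 and q = 6692.
Since sellers receive the price plus the subsidy, the effective supply curve becomes qs = 6p - 111640.
New equilibrium: 33089 - p = 6p - 111640 ⇒ 144729 = 7p ⇒ p = 144729/7 ≈ 20675.5714, q = 86894/7 ≈ 12413.4286.
Δq = 12413.4286 − 6692 = +5721.43.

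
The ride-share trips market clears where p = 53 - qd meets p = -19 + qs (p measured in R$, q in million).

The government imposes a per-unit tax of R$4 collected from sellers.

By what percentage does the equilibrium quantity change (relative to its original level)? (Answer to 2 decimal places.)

Before the shock: 53 - p = p + 19 ⇒ 34 = 2p ⇒ p = 17, q = 36.
Since sellers keep the price net of the tax, the effective supply curve becomes qs = p + 15.
Clearing the new market: 53 - p = p + 15, so p = 19 and q = 34.
%Δq = (34 − 36) / 36 × 100 = -5.56%.

-5.56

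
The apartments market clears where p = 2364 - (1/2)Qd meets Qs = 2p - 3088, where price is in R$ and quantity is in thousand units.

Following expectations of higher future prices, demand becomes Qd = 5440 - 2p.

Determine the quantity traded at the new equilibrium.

1176

Initially, 4728 - 2p = 2p - 3088, so 7816 = 4p and p = 1954, Q = 820.
The new curves are Qd = 5440 - 2p (demand) and Qs = 2p - 3088 (supply).
Setting them equal: 5440 - 2p = 2p - 3088 → 8528 = 4p, so p = 2132 and Q = 1176.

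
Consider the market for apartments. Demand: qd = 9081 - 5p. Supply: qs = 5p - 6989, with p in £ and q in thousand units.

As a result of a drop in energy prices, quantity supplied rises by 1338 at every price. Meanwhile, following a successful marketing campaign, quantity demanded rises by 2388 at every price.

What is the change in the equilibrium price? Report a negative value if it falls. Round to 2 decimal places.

+105.00

Solve the original market: 9081 - 5p = 5p - 6989, hence p = 1607 and q = 1046.
After the shift, demand is qd = 11469 - 5p and supply is qs = 5p - 5651.
Clearing the new market: 11469 - 5p = 5p - 5651, so p = 1712 and q = 2909.
Δp = 1712 − 1607 = +105.00.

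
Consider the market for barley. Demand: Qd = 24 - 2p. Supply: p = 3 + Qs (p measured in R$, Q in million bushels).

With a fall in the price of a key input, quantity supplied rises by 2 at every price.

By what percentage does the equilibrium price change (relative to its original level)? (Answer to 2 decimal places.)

Original equilibrium: 24 - 2p = p - 3 gives 27 = 3p, so p = 9 and Q = 6.
After the shift, demand is Qd = 24 - 2p and supply is Qs = p - 1.
Equate the new curves: 24 - 2p = p - 1, giving 25 = 3p, p = 25/3 ≈ 8.3333, Q = 22/3 ≈ 7.3333.
%Δp = (8.3333 − 9) / 9 × 100 = -7.41%.

-7.41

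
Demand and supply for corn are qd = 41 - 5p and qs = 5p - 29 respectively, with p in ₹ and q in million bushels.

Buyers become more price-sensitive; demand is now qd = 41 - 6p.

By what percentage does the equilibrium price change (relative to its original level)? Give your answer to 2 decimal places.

-9.09

Initially, 41 - 5p = 5p - 29, so 70 = 10p and p = 7, q = 6.
After the shift, demand is qd = 41 - 6p and supply is qs = 5p - 29.
Clearing the new market: 41 - 6p = 5p - 29, so p = 70/11 ≈ 6.3636 and q = 31/11 ≈ 2.8182.
%Δp = (6.3636 − 7) / 7 × 100 = -9.09%.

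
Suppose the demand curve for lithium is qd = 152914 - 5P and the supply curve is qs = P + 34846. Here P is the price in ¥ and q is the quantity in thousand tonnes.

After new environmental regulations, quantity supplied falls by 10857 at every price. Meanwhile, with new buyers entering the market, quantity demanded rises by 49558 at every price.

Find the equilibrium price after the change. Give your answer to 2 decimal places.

Original equilibrium: 152914 - 5P = P + 34846 gives 118068 = 6P, so P = 19678 and q = 54524.
With the change applied: demand qd = 202472 - 5P, supply qs = P + 23989.
Setting them equal: 202472 - 5P = P + 23989 → 178483 = 6P, so P = 178483/6 ≈ 29747.1667 and q = 322417/6 ≈ 53736.1667.

29747.17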